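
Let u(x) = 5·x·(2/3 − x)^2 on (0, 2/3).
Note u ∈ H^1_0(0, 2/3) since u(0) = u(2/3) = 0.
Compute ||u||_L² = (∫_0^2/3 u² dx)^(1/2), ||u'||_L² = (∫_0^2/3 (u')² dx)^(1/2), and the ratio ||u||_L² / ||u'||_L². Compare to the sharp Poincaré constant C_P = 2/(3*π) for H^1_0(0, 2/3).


||u||_L² / ||u'||_L² = sqrt(14)/21 < C_P = 2/(3*π).

u(x) = 5·x·(2/3 − x)^2, so u'(x) = 15*x^2 - 40*x/3 + 20/9.
u(x) = 5·x·(2/3 − x)^2 vanishes at x = 0 and x = 2/3, so u ∈ H^1_0(0, 2/3). Differentiate via the product rule and integrate the resulting polynomials term by term.
  ∫_0^2/3 u² dx = ∫_0^2/3 (25*x^6 - 200*x^5/3 + 200*x^4/3 - 800*x^3/27 + 400*x^2/81) dx. Term by term:
    ∫_0^2/3 25*x^6 dx = 3200/15309;  ∫_0^2/3 -200*x^5/3 dx = -6400/6561;  ∫_0^2/3 200*x^4/3 dx = 1280/729;
    ∫_0^2/3 -800*x^3/27 dx = -3200/2187;  ∫_0^2/3 400*x^2/81 dx = 3200/6561.
  Sum: 3200/15309 − 6400/6561 + 1280/729 − 3200/2187 + 3200/6561 = 640/45927.
  ∫_0^2/3 (u')² dx = ∫_0^2/3 (225*x^4 - 400*x^3 + 2200*x^2/9 - 1600*x/27 + 400/81) dx. Term by term:
    ∫_0^2/3 225*x^4 dx = 160/27;  ∫_0^2/3 -400*x^3 dx = -1600/81;  ∫_0^2/3 2200*x^2/9 dx = 17600/729;
    ∫_0^2/3 -1600*x/27 dx = -3200/243;  ∫_0^2/3 400/81 dx = 800/243.
  Sum: 160/27 − 1600/81 + 17600/729 − 3200/243 + 800/243 = 320/729.
∫_0^2/3 u² dx = 640/45927, so ||u||_L² = 8*sqrt(70)/567.
∫_0^2/3 (u')² dx = 320/729, so ||u'||_L² = 8*sqrt(5)/27.
Ratio ||u||_L² / ||u'||_L² = sqrt(14)/21.
Sharp Poincaré constant on H^1_0(0, 2/3) is C_P = L/π = 2/(3*π), achieved by sin(3*π/2·x).
A polynomial bump cannot attain the sharp Poincaré constant (only the first sine eigenfunction does), so the ratio is strictly less than C_P, consistent with ||u||_L² ≤ C_P ||u'||_L².


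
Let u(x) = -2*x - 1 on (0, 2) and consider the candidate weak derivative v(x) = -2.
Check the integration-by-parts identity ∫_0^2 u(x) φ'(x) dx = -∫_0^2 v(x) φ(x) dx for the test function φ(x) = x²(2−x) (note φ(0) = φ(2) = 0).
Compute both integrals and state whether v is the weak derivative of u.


LHS = 8/3, RHS = 8/3. Yes, v = u' weakly.

u(x) = -2*x - 1, classical derivative u'(x) = -2.
φ(x) = x²(2−x), so φ'(x) = x*(4 - 3*x).
Note φ(0) = φ(2) = 0, so the boundary term u·φ vanishes.
LHS = ∫_0^2 u(x) φ'(x) dx = ∫_0^2 (6*x^3 - 5*x^2 - 4*x) dx. Term by term:
  ∫_0^2 6*x^3 dx = 24;  ∫_0^2 -5*x^2 dx = -40/3;  ∫_0^2 -4*x dx = -8.
Sum: 24 − 40/3 − 8 = 8/3.
So LHS = 8/3.
∫_0^2 v(x) φ(x) dx = ∫_0^2 (2*x^3 - 4*x^2) dx. Term by term:
  ∫_0^2 2*x^3 dx = 8;  ∫_0^2 -4*x^2 dx = -32/3.
Sum: 8 − 32/3 = -8/3.
So RHS = -∫_0^2 v(x) φ(x) dx = 8/3.
LHS = RHS, so the identity holds for this test φ.
Moreover u is smooth here and v(x) = u'(x) = -2 pointwise, so the identity holds for every test function. Hence v is the weak derivative of u.


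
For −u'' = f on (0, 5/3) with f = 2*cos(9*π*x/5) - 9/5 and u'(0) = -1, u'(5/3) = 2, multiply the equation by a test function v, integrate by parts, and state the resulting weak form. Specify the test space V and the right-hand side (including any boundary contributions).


V = H^1(0, 5/3) (v unrestricted at boundary; u is determined up to an additive constant); weak form: ∫_0^5/3 u'v' dx = ∫_0^5/3 (2*cos(9*π*x/5) - 9/5) v dx + 2·v(5/3) + v(0) for all v ∈ V.

Multiply both sides by a test function v and integrate from 0 to 5/3:
  ∫_0^5/3 −u''(x) v(x) dx = ∫_0^5/3 f(x) v(x) dx.
Integrate the LHS by parts once:
  ∫_0^5/3 −u'' v dx = −[u'(x) v(x)]_0^5/3 + ∫_0^5/3 u'(x) v'(x) dx.
Thus ∫_0^5/3 u'(x) v'(x) dx = ∫_0^5/3 f(x) v(x) dx + [u'(x) v(x)]_0^5/3.
Choose V so that boundary terms are either known or forced to vanish.
u has inhomogeneous Neumann u'(0) = -1, u'(5/3) = 2. [u' v]_0^5/3 = (2)·v(5/3) − (-1)·v(0) = 2·v(5/3) + v(0). Take V = H^1(0, 5/3); boundary term becomes part of RHS.
Weak formulation: find u (satisfying any essential BC) such that ∫_0^5/3 u'(x) v'(x) dx = ∫_0^5/3 f v dx + 2·v(5/3) + v(0) for all v ∈ V (Neumann data are natural BCs: they enter the RHS as boundary terms).
Substituting f(x) = 2*cos(9*π*x/5) - 9/5, the right-hand side is ∫_0^5/3 (2*cos(9*π*x/5) - 9/5) v dx + 2·v(5/3) + v(0).
Compatibility check (pure Neumann): taking v ≡ 1 ∈ V gives 0 = ∫_0^5/3 f dx + (2) − (-1), i.e. ∫_0^5/3 f dx must equal u'(0) − u'(5/3) = -3. Indeed ∫_0^5/3 (2*cos(9*π*x/5) - 9/5) dx = -3, so the data are compatible. The solution is then unique only up to an additive constant (fix it e.g. by requiring ∫_0^5/3 u dx = 0).


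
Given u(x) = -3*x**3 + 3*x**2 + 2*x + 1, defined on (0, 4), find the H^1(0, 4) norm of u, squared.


||u||_{H^1}^2 = 1961492/105

The H^1 norm (squared) on an interval (0, L) is
  ||u||_{H^1}^2 = ∫_0^L u(x)^2 dx + ∫_0^L u'(x)^2 dx.
Compute u'(x) = -9*x**2 + 6*x + 2.
Then u(x)^2 = 9*x**6 - 18*x**5 - 3*x**4 + 6*x**3 + 10*x**2 + 4*x + 1 and u'(x)^2 = 81*x**4 - 108*x**3 + 24*x + 4.
Integrate each monomial from 0 to 4 using ∫_0^4 c·x^n dx = c·4^(n+1)/(n+1):
  ∫_0^4 u(x)^2 dx = ∫_0^4 (9*x^6 - 18*x^5 - 3*x^4 + 6*x^3 + 10*x^2 + 4*x + 1) dx. Term by term:
    ∫_0^4 9*x^6 dx = 147456/7;  ∫_0^4 -18*x^5 dx = -12288;  ∫_0^4 -3*x^4 dx = -3072/5;
    ∫_0^4 6*x^3 dx = 384;  ∫_0^4 10*x^2 dx = 640/3;  ∫_0^4 4*x dx = 32;
    ∫_0^4 1 dx = 4.
  Sum: 147456/7 − 12288 − 3072/5 + 384 + 640/3 + 32 + 4 = 923588/105.
  ∫_0^4 u'(x)^2 dx = ∫_0^4 (81*x^4 - 108*x^3 + 24*x + 4) dx. Term by term:
    ∫_0^4 81*x^4 dx = 82944/5;  ∫_0^4 -108*x^3 dx = -6912;  ∫_0^4 24*x dx = 192;
    ∫_0^4 4 dx = 16.
  Sum: 82944/5 − 6912 + 192 + 16 = 49424/5.
Adding: ||u||_{H^1}^2 = 923588/105 + 49424/5 = 1961492/105.


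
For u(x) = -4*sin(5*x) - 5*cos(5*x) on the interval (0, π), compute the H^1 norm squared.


||u||_{H^1(0,π)}^2 = 533*π

u'(x) = 25*sin(5*x) - 20*cos(5*x).
Expand u² and (u')² and integrate term by term on (0, π), using: for integers n ≥ 1, ∫_0^π sin²(nx) dx = ∫_0^π cos²(nx) dx = π/2; for n ≠ n', ∫_0^π sin(nx)sin(n'x) dx = ∫_0^π cos(nx)cos(n'x) dx = 0; and by product-to-sum, ∫_0^π sin(nx)cos(n'x) dx = ½∫_0^π [sin((n+n')x) + sin((n−n')x)] dx, which is 0 when n+n' is even and 2n/(n²−n'²) when n+n' is odd (it need not vanish on (0, π)).
  u² squared terms: (-5)²·∫cos(5x)² dx = 25·π/2 = 25*π/2;  (-4)²·∫sin(5x)² dx = 16·π/2 = 8*π.
  u² cross terms: 2·(-5)·(-4)·∫cos(5x)·sin(5x) dx = 40·(0) = 0.
  So ∫_0^π u² dx = 25*π/2 + 8*π + 0 = 41*π/2.
  (u')² squared terms: (-20)²·∫cos(5x)² dx = 400·π/2 = 200*π;  (25)²·∫sin(5x)² dx = 625·π/2 = 625*π/2.
  (u')² cross terms: 2·(-20)·(25)·∫cos(5x)·sin(5x) dx = -1000·(0) = 0.
  So ∫_0^π (u')² dx = 200*π + 625*π/2 + 0 = 1025*π/2.
||u||_{H^1}^2 = (41*π/2) + (1025*π/2) = 533*π.


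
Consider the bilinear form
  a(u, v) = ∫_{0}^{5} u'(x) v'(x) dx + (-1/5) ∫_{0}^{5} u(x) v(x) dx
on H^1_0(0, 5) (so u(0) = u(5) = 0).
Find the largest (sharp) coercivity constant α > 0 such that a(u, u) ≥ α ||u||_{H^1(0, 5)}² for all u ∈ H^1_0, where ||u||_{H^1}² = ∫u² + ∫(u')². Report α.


α = (-5 + π^2)/(π^2 + 25)

Coercivity of a(·,·) on H^1_0(0, 5) means a(u, u) ≥ α ||u||_{H^1}² for every u ∈ H^1_0.
The interval has length L = 5, and Poincaré/coercivity depend only on L. Here a(u, u) = ∫(u')² + (-1/5)·∫u².
Here c = -1/5 < 0 with |c| < (π/L)² = π^2/25, so coercivity still holds. The condition a(u,u) ≥ α||u||_{H^1}² reads (1−α)∫(u')² ≥ (α−c)∫u². Any admissible α is ≤ 1 (rapidly oscillating u have ∫u²/∫(u')² → 0), and α = 1 would force 0 ≥ (1−c)∫u², impossible since c < 1; so 1−α > 0. By the sharp Poincaré inequality on H^1_0 of an interval of length L, ∫(u')² ≥ (π/L)²∫u² with equality for the first sine mode sin(π(x−x₀)/L) (x₀ the left endpoint), so the inequality holds for all u iff (1−α)(π/L)² ≥ α − c, i.e. α ≤ ((π/L)² + c)/((π/L)² + 1) = (1 + c(L/π)²)/(1 + (L/π)²). (Direct route, valid since c ≤ 0: Poincaré gives c∫u² ≥ c(L/π)²∫(u')², so a(u,u) ≥ (1 + c(L/π)²)∫(u')², while ||u||_{H^1}² ≤ (1 + (L/π)²)∫(u')²; dividing yields the same α.) With (π/L)² = π^2/25 and c = -1/5, the largest admissible constant is α = ((π/L)² + c)/((π/L)² + 1).
Simplifying, α = (-5 + π^2)/(π^2 + 25).


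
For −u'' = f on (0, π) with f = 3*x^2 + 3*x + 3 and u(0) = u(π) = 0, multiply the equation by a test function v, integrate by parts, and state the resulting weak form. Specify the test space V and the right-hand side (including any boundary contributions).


V = H^1_0(0, π) (so v(0) = v(π) = 0); weak form: ∫_0^π u'v' dx = ∫_0^π (3*x^2 + 3*x + 3) v dx for all v ∈ V.

Multiply both sides by a test function v and integrate from 0 to π:
  ∫_0^π −u''(x) v(x) dx = ∫_0^π f(x) v(x) dx.
Integrate the LHS by parts once:
  ∫_0^π −u'' v dx = −[u'(x) v(x)]_0^π + ∫_0^π u'(x) v'(x) dx.
Thus ∫_0^π u'(x) v'(x) dx = ∫_0^π f(x) v(x) dx + [u'(x) v(x)]_0^π.
Choose V so that boundary terms are either known or forced to vanish.
u is Dirichlet: u(0) = u(π) = 0. Let V = H^1_0(0, π); then v(0) = v(π) = 0, and [u' v]_0^π = 0.
Weak formulation: find u (satisfying any essential BC) such that ∫_0^π u'(x) v'(x) dx = ∫_0^π f v dx for all v ∈ V.
Substituting f(x) = 3*x^2 + 3*x + 3, the right-hand side is ∫_0^π (3*x^2 + 3*x + 3) v dx.


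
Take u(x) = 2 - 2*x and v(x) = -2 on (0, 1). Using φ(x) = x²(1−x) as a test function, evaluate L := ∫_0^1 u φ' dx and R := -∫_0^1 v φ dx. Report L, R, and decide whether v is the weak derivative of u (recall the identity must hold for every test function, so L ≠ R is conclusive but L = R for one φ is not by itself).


LHS = 1/6, RHS = 1/6. Yes, v = u' weakly.

u(x) = 2 - 2*x, classical derivative u'(x) = -2.
φ(x) = x²(1−x), so φ'(x) = x*(2 - 3*x).
Note φ(0) = φ(1) = 0, so the boundary term u·φ vanishes.
LHS = ∫_0^1 u(x) φ'(x) dx = ∫_0^1 (6*x^3 - 10*x^2 + 4*x) dx. Term by term:
  ∫_0^1 6*x^3 dx = 3/2;  ∫_0^1 -10*x^2 dx = -10/3;  ∫_0^1 4*x dx = 2.
Sum: 3/2 − 10/3 + 2 = 1/6.
So LHS = 1/6.
∫_0^1 v(x) φ(x) dx = ∫_0^1 (2*x^3 - 2*x^2) dx. Term by term:
  ∫_0^1 2*x^3 dx = 1/2;  ∫_0^1 -2*x^2 dx = -2/3.
Sum: 1/2 − 2/3 = -1/6.
So RHS = -∫_0^1 v(x) φ(x) dx = 1/6.
LHS = RHS, so the identity holds for this test φ.
Moreover u is smooth here and v(x) = u'(x) = -2 pointwise, so the identity holds for every test function. Hence v is the weak derivative of u.


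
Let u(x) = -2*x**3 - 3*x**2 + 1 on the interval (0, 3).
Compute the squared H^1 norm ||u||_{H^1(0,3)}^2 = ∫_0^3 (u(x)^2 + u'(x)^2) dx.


||u||_{H^1}^2 = 45813/7

The H^1 norm (squared) on an interval (0, L) is
  ||u||_{H^1}^2 = ∫_0^L u(x)^2 dx + ∫_0^L u'(x)^2 dx.
Compute u'(x) = -6*x**2 - 6*x.
Then u(x)^2 = 4*x**6 + 12*x**5 + 9*x**4 - 4*x**3 - 6*x**2 + 1 and u'(x)^2 = 36*x**4 + 72*x**3 + 36*x**2.
Integrate each monomial from 0 to 3 using ∫_0^3 c·x^n dx = c·3^(n+1)/(n+1):
  ∫_0^3 u(x)^2 dx = ∫_0^3 (4*x^6 + 12*x^5 + 9*x^4 - 4*x^3 - 6*x^2 + 1) dx. Term by term:
    ∫_0^3 4*x^6 dx = 8748/7;  ∫_0^3 12*x^5 dx = 1458;  ∫_0^3 9*x^4 dx = 2187/5;
    ∫_0^3 -4*x^3 dx = -81;  ∫_0^3 -6*x^2 dx = -54;  ∫_0^3 1 dx = 3.
  Sum: 8748/7 + 1458 + 2187/5 − 81 − 54 + 3 = 105459/35.
  ∫_0^3 u'(x)^2 dx = ∫_0^3 (36*x^4 + 72*x^3 + 36*x^2) dx. Term by term:
    ∫_0^3 36*x^4 dx = 8748/5;  ∫_0^3 72*x^3 dx = 1458;  ∫_0^3 36*x^2 dx = 324.
  Sum: 8748/5 + 1458 + 324 = 17658/5.
Adding: ||u||_{H^1}^2 = 105459/35 + 17658/5 = 45813/7.


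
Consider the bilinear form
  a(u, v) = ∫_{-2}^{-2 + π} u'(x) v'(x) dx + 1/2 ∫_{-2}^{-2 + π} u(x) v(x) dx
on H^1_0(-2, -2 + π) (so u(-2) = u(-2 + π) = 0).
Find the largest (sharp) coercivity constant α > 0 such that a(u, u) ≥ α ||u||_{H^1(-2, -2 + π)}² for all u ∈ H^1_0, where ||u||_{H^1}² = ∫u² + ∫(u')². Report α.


α = 3/4

Coercivity of a(·,·) on H^1_0(-2, -2 + π) means a(u, u) ≥ α ||u||_{H^1}² for every u ∈ H^1_0.
The interval has length L = π, and Poincaré/coercivity depend only on L. Here a(u, u) = ∫(u')² + (1/2)·∫u².
Here 0 < c = 1/2 < 1. The condition a(u,u) ≥ α||u||_{H^1}² reads (1−α)∫(u')² ≥ (α−c)∫u². Any admissible α is ≤ 1 (rapidly oscillating u have ∫u²/∫(u')² → 0), and α = 1 would force 0 ≥ (1−c)∫u², impossible since c < 1; so 1−α > 0. By the sharp Poincaré inequality on H^1_0 of an interval of length L, ∫(u')² ≥ (π/L)²∫u² with equality for the first sine mode sin(π(x−x₀)/L) (x₀ the left endpoint), so the inequality holds for all u iff (1−α)(π/L)² ≥ α − c, i.e. α ≤ ((π/L)² + c)/((π/L)² + 1) = (1 + c(L/π)²)/(1 + (L/π)²). With (π/L)² = 1 and c = 1/2, the largest admissible constant is α = ((π/L)² + c)/((π/L)² + 1).
Simplifying, α = 3/4.


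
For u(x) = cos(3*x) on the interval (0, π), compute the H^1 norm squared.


||u||_{H^1(0,π)}^2 = 5*π

u'(x) = -3*sin(3*x).
Expand u² and (u')² and integrate term by term on (0, π), using: for integers n ≥ 1, ∫_0^π sin²(nx) dx = ∫_0^π cos²(nx) dx = π/2; for n ≠ n', ∫_0^π sin(nx)sin(n'x) dx = ∫_0^π cos(nx)cos(n'x) dx = 0; and by product-to-sum, ∫_0^π sin(nx)cos(n'x) dx = ½∫_0^π [sin((n+n')x) + sin((n−n')x)] dx, which is 0 when n+n' is even and 2n/(n²−n'²) when n+n' is odd (it need not vanish on (0, π)).
  u² squared terms: (1)²·∫cos(3x)² dx = 1·π/2 = π/2.
  So ∫_0^π u² dx = π/2.
  (u')² squared terms: (-3)²·∫sin(3x)² dx = 9·π/2 = 9*π/2.
  So ∫_0^π (u')² dx = 9*π/2.
||u||_{H^1}^2 = (π/2) + (9*π/2) = 5*π.


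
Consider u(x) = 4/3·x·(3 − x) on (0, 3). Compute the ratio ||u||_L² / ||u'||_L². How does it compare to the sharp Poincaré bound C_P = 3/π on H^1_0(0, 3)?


||u||_L² / ||u'||_L² = 3*sqrt(10)/10 < C_P = 3/π.

u(x) = 4/3·x·(3 − x), so u'(x) = 4 - 8*x/3.
u(x) = 4/3·x·(3 − x) vanishes at x = 0 and x = 3, so u ∈ H^1_0(0, 3). Differentiate via the product rule and integrate the resulting polynomials term by term.
  ∫_0^3 u² dx = ∫_0^3 (16*x^4/9 - 32*x^3/3 + 16*x^2) dx. Term by term:
    ∫_0^3 16*x^4/9 dx = 432/5;  ∫_0^3 -32*x^3/3 dx = -216;  ∫_0^3 16*x^2 dx = 144.
  Sum: 432/5 − 216 + 144 = 72/5.
  ∫_0^3 (u')² dx = ∫_0^3 (64*x^2/9 - 64*x/3 + 16) dx. Term by term:
    ∫_0^3 64*x^2/9 dx = 64;  ∫_0^3 -64*x/3 dx = -96;  ∫_0^3 16 dx = 48.
  Sum: 64 − 96 + 48 = 16.
∫_0^3 u² dx = 72/5, so ||u||_L² = 6*sqrt(10)/5.
∫_0^3 (u')² dx = 16, so ||u'||_L² = 4.
Ratio ||u||_L² / ||u'||_L² = 3*sqrt(10)/10.
Sharp Poincaré constant on H^1_0(0, 3) is C_P = L/π = 3/π, achieved by sin(π/3·x).
A polynomial bump cannot attain the sharp Poincaré constant (only the first sine eigenfunction does), so the ratio is strictly less than C_P, consistent with ||u||_L² ≤ C_P ||u'||_L².


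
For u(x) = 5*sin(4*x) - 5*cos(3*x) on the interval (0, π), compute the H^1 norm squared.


||u||_{H^1(0,π)}^2 = -4000/7 + 675*π/2

u'(x) = 15*sin(3*x) + 20*cos(4*x).
Expand u² and (u')² and integrate term by term on (0, π), using: for integers n ≥ 1, ∫_0^π sin²(nx) dx = ∫_0^π cos²(nx) dx = π/2; for n ≠ n', ∫_0^π sin(nx)sin(n'x) dx = ∫_0^π cos(nx)cos(n'x) dx = 0; and by product-to-sum, ∫_0^π sin(nx)cos(n'x) dx = ½∫_0^π [sin((n+n')x) + sin((n−n')x)] dx, which is 0 when n+n' is even and 2n/(n²−n'²) when n+n' is odd (it need not vanish on (0, π)).
  u² squared terms: (-5)²·∫cos(3x)² dx = 25·π/2 = 25*π/2;  (5)²·∫sin(4x)² dx = 25·π/2 = 25*π/2.
  u² cross terms: 2·(-5)·(5)·∫cos(3x)·sin(4x) dx = -50·(8/7) = -400/7.
  So ∫_0^π u² dx = 25*π/2 + 25*π/2 − 400/7 = -400/7 + 25*π.
  (u')² squared terms: (15)²·∫sin(3x)² dx = 225·π/2 = 225*π/2;  (20)²·∫cos(4x)² dx = 400·π/2 = 200*π.
  (u')² cross terms: 2·(15)·(20)·∫sin(3x)·cos(4x) dx = 600·(-6/7) = -3600/7.
  So ∫_0^π (u')² dx = 225*π/2 + 200*π − 3600/7 = -3600/7 + 625*π/2.
||u||_{H^1}^2 = (-400/7 + 25*π) + (-3600/7 + 625*π/2) = -4000/7 + 675*π/2.


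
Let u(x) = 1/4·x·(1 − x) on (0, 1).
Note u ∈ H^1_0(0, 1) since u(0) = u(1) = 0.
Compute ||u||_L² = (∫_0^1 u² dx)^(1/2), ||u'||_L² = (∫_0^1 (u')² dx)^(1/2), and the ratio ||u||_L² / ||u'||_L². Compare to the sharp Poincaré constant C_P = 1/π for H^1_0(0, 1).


||u||_L² / ||u'||_L² = sqrt(10)/10 < C_P = 1/π.

u(x) = 1/4·x·(1 − x), so u'(x) = 1/4 - x/2.
u(x) = 1/4·x·(1 − x) vanishes at x = 0 and x = 1, so u ∈ H^1_0(0, 1). Differentiate via the product rule and integrate the resulting polynomials term by term.
  ∫_0^1 u² dx = ∫_0^1 (x^4/16 - x^3/8 + x^2/16) dx. Term by term:
    ∫_0^1 x^4/16 dx = 1/80;  ∫_0^1 -x^3/8 dx = -1/32;  ∫_0^1 x^2/16 dx = 1/48.
  Sum: 1/80 − 1/32 + 1/48 = 1/480.
  ∫_0^1 (u')² dx = ∫_0^1 (x^2/4 - x/4 + 1/16) dx. Term by term:
    ∫_0^1 x^2/4 dx = 1/12;  ∫_0^1 -x/4 dx = -1/8;  ∫_0^1 1/16 dx = 1/16.
  Sum: 1/12 − 1/8 + 1/16 = 1/48.
∫_0^1 u² dx = 1/480, so ||u||_L² = sqrt(30)/120.
∫_0^1 (u')² dx = 1/48, so ||u'||_L² = sqrt(3)/12.
Ratio ||u||_L² / ||u'||_L² = sqrt(10)/10.
Sharp Poincaré constant on H^1_0(0, 1) is C_P = L/π = 1/π, achieved by sin(π·x).
A polynomial bump cannot attain the sharp Poincaré constant (only the first sine eigenfunction does), so the ratio is strictly less than C_P, consistent with ||u||_L² ≤ C_P ||u'||_L².


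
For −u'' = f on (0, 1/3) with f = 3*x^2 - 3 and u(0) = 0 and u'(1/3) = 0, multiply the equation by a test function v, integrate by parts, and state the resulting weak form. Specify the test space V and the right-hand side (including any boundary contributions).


V = {v ∈ H^1(0, 1/3) : v(0) = 0} (test functions vanish at x = 0 where u is specified); weak form: ∫_0^1/3 u'v' dx = ∫_0^1/3 (3*x^2 - 3) v dx for all v ∈ V.

Multiply both sides by a test function v and integrate from 0 to 1/3:
  ∫_0^1/3 −u''(x) v(x) dx = ∫_0^1/3 f(x) v(x) dx.
Integrate the LHS by parts once:
  ∫_0^1/3 −u'' v dx = −[u'(x) v(x)]_0^1/3 + ∫_0^1/3 u'(x) v'(x) dx.
Thus ∫_0^1/3 u'(x) v'(x) dx = ∫_0^1/3 f(x) v(x) dx + [u'(x) v(x)]_0^1/3.
Choose V so that boundary terms are either known or forced to vanish.
Mixed BC: u(0) = 0 (Dirichlet) and u'(1/3) = 0 (Neumann). Define V = {v ∈ H^1(0, 1/3) : v(0) = 0}. Then [u' v]_0^1/3 = u'(1/3)·v(1/3) − u'(0)·0 = 0.
Weak formulation: find u (satisfying any essential BC) such that ∫_0^1/3 u'(x) v'(x) dx = ∫_0^1/3 f v dx for all v ∈ V (Dirichlet at 0 absorbed into V; the Neumann datum at x = 1/3 is zero, so no boundary term remains).
Substituting f(x) = 3*x^2 - 3, the right-hand side is ∫_0^1/3 (3*x^2 - 3) v dx.


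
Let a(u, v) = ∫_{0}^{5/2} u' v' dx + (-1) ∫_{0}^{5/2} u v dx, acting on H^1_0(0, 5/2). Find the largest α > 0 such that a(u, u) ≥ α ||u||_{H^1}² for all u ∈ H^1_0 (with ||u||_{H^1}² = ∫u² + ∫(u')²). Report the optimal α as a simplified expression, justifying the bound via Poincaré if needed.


α = (-25 + 4*π^2)/(25 + 4*π^2)

Coercivity of a(·,·) on H^1_0(0, 5/2) means a(u, u) ≥ α ||u||_{H^1}² for every u ∈ H^1_0.
The interval has length L = 5/2, and Poincaré/coercivity depend only on L. Here a(u, u) = ∫(u')² + (-1)·∫u².
Here c = -1 < 0 with |c| < (π/L)² = 4*π^2/25, so coercivity still holds. The condition a(u,u) ≥ α||u||_{H^1}² reads (1−α)∫(u')² ≥ (α−c)∫u². Any admissible α is ≤ 1 (rapidly oscillating u have ∫u²/∫(u')² → 0), and α = 1 would force 0 ≥ (1−c)∫u², impossible since c < 1; so 1−α > 0. By the sharp Poincaré inequality on H^1_0 of an interval of length L, ∫(u')² ≥ (π/L)²∫u² with equality for the first sine mode sin(π(x−x₀)/L) (x₀ the left endpoint), so the inequality holds for all u iff (1−α)(π/L)² ≥ α − c, i.e. α ≤ ((π/L)² + c)/((π/L)² + 1) = (1 + c(L/π)²)/(1 + (L/π)²). (Direct route, valid since c ≤ 0: Poincaré gives c∫u² ≥ c(L/π)²∫(u')², so a(u,u) ≥ (1 + c(L/π)²)∫(u')², while ||u||_{H^1}² ≤ (1 + (L/π)²)∫(u')²; dividing yields the same α.) With (π/L)² = 4*π^2/25 and c = -1, the largest admissible constant is α = ((π/L)² + c)/((π/L)² + 1).
Simplifying, α = (-25 + 4*π^2)/(25 + 4*π^2).


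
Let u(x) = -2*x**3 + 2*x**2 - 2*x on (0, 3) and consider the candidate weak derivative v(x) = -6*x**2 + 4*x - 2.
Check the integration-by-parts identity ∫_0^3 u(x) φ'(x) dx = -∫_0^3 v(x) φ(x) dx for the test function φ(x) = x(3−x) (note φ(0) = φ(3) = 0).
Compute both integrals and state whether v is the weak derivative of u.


LHS = 549/10, RHS = 549/10. Yes, v = u' weakly.

u(x) = -2*x**3 + 2*x**2 - 2*x, classical derivative u'(x) = -6*x**2 + 4*x - 2.
φ(x) = x(3−x), so φ'(x) = 3 - 2*x.
Note φ(0) = φ(3) = 0, so the boundary term u·φ vanishes.
LHS = ∫_0^3 u(x) φ'(x) dx = ∫_0^3 (4*x^4 - 10*x^3 + 10*x^2 - 6*x) dx. Term by term:
  ∫_0^3 4*x^4 dx = 972/5;  ∫_0^3 -10*x^3 dx = -405/2;  ∫_0^3 10*x^2 dx = 90;
  ∫_0^3 -6*x dx = -27.
Sum: 972/5 − 405/2 + 90 − 27 = 549/10.
So LHS = 549/10.
∫_0^3 v(x) φ(x) dx = ∫_0^3 (6*x^4 - 22*x^3 + 14*x^2 - 6*x) dx. Term by term:
  ∫_0^3 6*x^4 dx = 1458/5;  ∫_0^3 -22*x^3 dx = -891/2;  ∫_0^3 14*x^2 dx = 126;
  ∫_0^3 -6*x dx = -27.
Sum: 1458/5 − 891/2 + 126 − 27 = -549/10.
So RHS = -∫_0^3 v(x) φ(x) dx = 549/10.
LHS = RHS, so the identity holds for this test φ.
Moreover u is smooth here and v(x) = u'(x) = -6*x**2 + 4*x - 2 pointwise, so the identity holds for every test function. Hence v is the weak derivative of u.


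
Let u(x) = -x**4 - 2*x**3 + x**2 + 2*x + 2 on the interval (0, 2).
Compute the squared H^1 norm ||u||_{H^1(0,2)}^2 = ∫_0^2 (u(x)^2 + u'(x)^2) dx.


||u||_{H^1}^2 = 264064/315

The H^1 norm (squared) on an interval (0, L) is
  ||u||_{H^1}^2 = ∫_0^L u(x)^2 dx + ∫_0^L u'(x)^2 dx.
Compute u'(x) = -4*x**3 - 6*x**2 + 2*x + 2.
Then u(x)^2 = x**8 + 4*x**7 + 2*x**6 - 8*x**5 - 11*x**4 - 4*x**3 + 8*x**2 + 8*x + 4 and u'(x)^2 = 16*x**6 + 48*x**5 + 20*x**4 - 40*x**3 - 20*x**2 + 8*x + 4.
Integrate each monomial from 0 to 2 using ∫_0^2 c·x^n dx = c·2^(n+1)/(n+1):
  ∫_0^2 u(x)^2 dx = ∫_0^2 (x^8 + 4*x^7 + 2*x^6 - 8*x^5 - 11*x^4 - 4*x^3 + 8*x^2 + 8*x + 4) dx. Term by term:
    ∫_0^2 x^8 dx = 512/9;  ∫_0^2 4*x^7 dx = 128;  ∫_0^2 2*x^6 dx = 256/7;
    ∫_0^2 -8*x^5 dx = -256/3;  ∫_0^2 -11*x^4 dx = -352/5;  ∫_0^2 -4*x^3 dx = -16;
    ∫_0^2 8*x^2 dx = 64/3;  ∫_0^2 8*x dx = 16;  ∫_0^2 4 dx = 8.
  Sum: 512/9 + 128 + 256/7 − 256/3 − 352/5 − 16 + 64/3 + 16 + 8 = 29944/315.
  ∫_0^2 u'(x)^2 dx = ∫_0^2 (16*x^6 + 48*x^5 + 20*x^4 - 40*x^3 - 20*x^2 + 8*x + 4) dx. Term by term:
    ∫_0^2 16*x^6 dx = 2048/7;  ∫_0^2 48*x^5 dx = 512;  ∫_0^2 20*x^4 dx = 128;
    ∫_0^2 -40*x^3 dx = -160;  ∫_0^2 -20*x^2 dx = -160/3;  ∫_0^2 8*x dx = 16;
    ∫_0^2 4 dx = 8.
  Sum: 2048/7 + 512 + 128 − 160 − 160/3 + 16 + 8 = 15608/21.
Adding: ||u||_{H^1}^2 = 29944/315 + 15608/21 = 264064/315.


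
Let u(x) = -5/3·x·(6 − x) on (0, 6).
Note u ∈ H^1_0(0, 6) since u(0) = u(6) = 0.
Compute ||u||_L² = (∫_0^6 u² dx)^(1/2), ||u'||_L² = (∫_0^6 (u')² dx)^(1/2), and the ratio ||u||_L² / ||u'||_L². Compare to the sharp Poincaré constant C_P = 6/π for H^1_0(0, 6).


||u||_L² / ||u'||_L² = 3*sqrt(10)/5 < C_P = 6/π.

u(x) = -5/3·x·(6 − x), so u'(x) = 10*x/3 - 10.
u(x) = -5/3·x·(6 − x) vanishes at x = 0 and x = 6, so u ∈ H^1_0(0, 6). Differentiate via the product rule and integrate the resulting polynomials term by term.
  ∫_0^6 u² dx = ∫_0^6 (25*x^4/9 - 100*x^3/3 + 100*x^2) dx. Term by term:
    ∫_0^6 25*x^4/9 dx = 4320;  ∫_0^6 -100*x^3/3 dx = -10800;  ∫_0^6 100*x^2 dx = 7200.
  Sum: 4320 − 10800 + 7200 = 720.
  ∫_0^6 (u')² dx = ∫_0^6 (100*x^2/9 - 200*x/3 + 100) dx. Term by term:
    ∫_0^6 100*x^2/9 dx = 800;  ∫_0^6 -200*x/3 dx = -1200;  ∫_0^6 100 dx = 600.
  Sum: 800 − 1200 + 600 = 200.
∫_0^6 u² dx = 720, so ||u||_L² = 12*sqrt(5).
∫_0^6 (u')² dx = 200, so ||u'||_L² = 10*sqrt(2).
Ratio ||u||_L² / ||u'||_L² = 3*sqrt(10)/5.
Sharp Poincaré constant on H^1_0(0, 6) is C_P = L/π = 6/π, achieved by sin(π/6·x).
A polynomial bump cannot attain the sharp Poincaré constant (only the first sine eigenfunction does), so the ratio is strictly less than C_P, consistent with ||u||_L² ≤ C_P ||u'||_L².


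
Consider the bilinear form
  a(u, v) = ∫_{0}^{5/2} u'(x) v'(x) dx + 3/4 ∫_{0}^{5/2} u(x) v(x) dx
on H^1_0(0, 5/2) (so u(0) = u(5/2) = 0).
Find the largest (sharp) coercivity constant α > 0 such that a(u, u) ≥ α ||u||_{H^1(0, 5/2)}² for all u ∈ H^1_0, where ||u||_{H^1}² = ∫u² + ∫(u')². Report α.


α = (75 + 16*π^2)/(4*(25 + 4*π^2))

Coercivity of a(·,·) on H^1_0(0, 5/2) means a(u, u) ≥ α ||u||_{H^1}² for every u ∈ H^1_0.
The interval has length L = 5/2, and Poincaré/coercivity depend only on L. Here a(u, u) = ∫(u')² + (3/4)·∫u².
Here 0 < c = 3/4 < 1. The condition a(u,u) ≥ α||u||_{H^1}² reads (1−α)∫(u')² ≥ (α−c)∫u². Any admissible α is ≤ 1 (rapidly oscillating u have ∫u²/∫(u')² → 0), and α = 1 would force 0 ≥ (1−c)∫u², impossible since c < 1; so 1−α > 0. By the sharp Poincaré inequality on H^1_0 of an interval of length L, ∫(u')² ≥ (π/L)²∫u² with equality for the first sine mode sin(π(x−x₀)/L) (x₀ the left endpoint), so the inequality holds for all u iff (1−α)(π/L)² ≥ α − c, i.e. α ≤ ((π/L)² + c)/((π/L)² + 1) = (1 + c(L/π)²)/(1 + (L/π)²). With (π/L)² = 4*π^2/25 and c = 3/4, the largest admissible constant is α = ((π/L)² + c)/((π/L)² + 1).
Simplifying, α = (75 + 16*π^2)/(4*(25 + 4*π^2)).


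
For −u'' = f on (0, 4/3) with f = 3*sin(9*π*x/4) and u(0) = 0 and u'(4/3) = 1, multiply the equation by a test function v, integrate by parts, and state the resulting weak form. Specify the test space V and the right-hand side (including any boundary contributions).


V = {v ∈ H^1(0, 4/3) : v(0) = 0} (test functions vanish at x = 0 where u is specified); weak form: ∫_0^4/3 u'v' dx = ∫_0^4/3 (3*sin(9*π*x/4)) v dx + v(4/3) for all v ∈ V.

Multiply both sides by a test function v and integrate from 0 to 4/3:
  ∫_0^4/3 −u''(x) v(x) dx = ∫_0^4/3 f(x) v(x) dx.
Integrate the LHS by parts once:
  ∫_0^4/3 −u'' v dx = −[u'(x) v(x)]_0^4/3 + ∫_0^4/3 u'(x) v'(x) dx.
Thus ∫_0^4/3 u'(x) v'(x) dx = ∫_0^4/3 f(x) v(x) dx + [u'(x) v(x)]_0^4/3.
Choose V so that boundary terms are either known or forced to vanish.
Mixed BC: u(0) = 0 (Dirichlet) and u'(4/3) = 1 (Neumann). Define V = {v ∈ H^1(0, 4/3) : v(0) = 0}. Then [u' v]_0^4/3 = u'(4/3)·v(4/3) − u'(0)·0 = v(4/3).
Weak formulation: find u (satisfying any essential BC) such that ∫_0^4/3 u'(x) v'(x) dx = ∫_0^4/3 f v dx + v(4/3) for all v ∈ V (Dirichlet at 0 absorbed into V; Neumann datum at x = 4/3 contributes the boundary term).
Substituting f(x) = 3*sin(9*π*x/4), the right-hand side is ∫_0^4/3 (3*sin(9*π*x/4)) v dx + v(4/3).


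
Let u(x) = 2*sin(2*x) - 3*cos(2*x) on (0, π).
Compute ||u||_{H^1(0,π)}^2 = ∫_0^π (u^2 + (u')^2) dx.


||u||_{H^1(0,π)}^2 = 65*π/2

u'(x) = 6*sin(2*x) + 4*cos(2*x).
Expand u² and (u')² and integrate term by term on (0, π), using: for integers n ≥ 1, ∫_0^π sin²(nx) dx = ∫_0^π cos²(nx) dx = π/2; for n ≠ n', ∫_0^π sin(nx)sin(n'x) dx = ∫_0^π cos(nx)cos(n'x) dx = 0; and by product-to-sum, ∫_0^π sin(nx)cos(n'x) dx = ½∫_0^π [sin((n+n')x) + sin((n−n')x)] dx, which is 0 when n+n' is even and 2n/(n²−n'²) when n+n' is odd (it need not vanish on (0, π)).
  u² squared terms: (-3)²·∫cos(2x)² dx = 9·π/2 = 9*π/2;  (2)²·∫sin(2x)² dx = 4·π/2 = 2*π.
  u² cross terms: 2·(-3)·(2)·∫cos(2x)·sin(2x) dx = -12·(0) = 0.
  So ∫_0^π u² dx = 9*π/2 + 2*π + 0 = 13*π/2.
  (u')² squared terms: (4)²·∫cos(2x)² dx = 16·π/2 = 8*π;  (6)²·∫sin(2x)² dx = 36·π/2 = 18*π.
  (u')² cross terms: 2·(4)·(6)·∫cos(2x)·sin(2x) dx = 48·(0) = 0.
  So ∫_0^π (u')² dx = 8*π + 18*π + 0 = 26*π.
||u||_{H^1}^2 = (13*π/2) + (26*π) = 65*π/2.


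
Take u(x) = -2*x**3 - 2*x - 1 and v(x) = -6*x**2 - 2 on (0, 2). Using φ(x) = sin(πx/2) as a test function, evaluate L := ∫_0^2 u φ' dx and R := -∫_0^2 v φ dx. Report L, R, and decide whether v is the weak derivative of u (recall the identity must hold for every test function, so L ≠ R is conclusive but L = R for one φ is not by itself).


LHS = -192/π^3 + 56/π, RHS = -192/π^3 + 56/π. Yes, v = u' weakly.

u(x) = -2*x**3 - 2*x - 1, classical derivative u'(x) = -6*x**2 - 2.
φ(x) = sin(πx/2), so φ'(x) = π*cos(π*x/2)/2.
Note φ(0) = φ(2) = 0, so the boundary term u·φ vanishes.
LHS = ∫_0^2 u(x) φ'(x) dx = ∫_0^2 (-π*x^3*cos(π*x/2) - π*x*cos(π*x/2) - π*cos(π*x/2)/2) dx. Term by term:
  ∫_0^2 -π*cos(π*x/2)/2 dx = 0;  ∫_0^2 -π*x*cos(π*x/2) dx = 8/π;  ∫_0^2 -π*x^3*cos(π*x/2) dx = -192/π^3 + 48/π.
Sum: 0 + 8/π + -192/π^3 + 48/π = -192/π^3 + 56/π.
So LHS = -192/π^3 + 56/π.
∫_0^2 v(x) φ(x) dx = ∫_0^2 (-6*x^2*sin(π*x/2) - 2*sin(π*x/2)) dx. Term by term:
  ∫_0^2 -2*sin(π*x/2) dx = -8/π;  ∫_0^2 -6*x^2*sin(π*x/2) dx = -48/π + 192/π^3.
Sum: -8/π + -48/π + 192/π^3 = -56/π + 192/π^3.
So RHS = -∫_0^2 v(x) φ(x) dx = -192/π^3 + 56/π.
LHS = RHS, so the identity holds for this test φ.
Moreover u is smooth here and v(x) = u'(x) = -6*x**2 - 2 pointwise, so the identity holds for every test function. Hence v is the weak derivative of u.


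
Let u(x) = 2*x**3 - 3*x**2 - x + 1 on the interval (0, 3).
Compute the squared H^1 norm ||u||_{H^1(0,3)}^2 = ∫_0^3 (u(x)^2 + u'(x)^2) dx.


||u||_{H^1}^2 = 52557/70

The H^1 norm (squared) on an interval (0, L) is
  ||u||_{H^1}^2 = ∫_0^L u(x)^2 dx + ∫_0^L u'(x)^2 dx.
Compute u'(x) = 6*x**2 - 6*x - 1.
Then u(x)^2 = 4*x**6 - 12*x**5 + 5*x**4 + 10*x**3 - 5*x**2 - 2*x + 1 and u'(x)^2 = 36*x**4 - 72*x**3 + 24*x**2 + 12*x + 1.
Integrate each monomial from 0 to 3 using ∫_0^3 c·x^n dx = c·3^(n+1)/(n+1):
  ∫_0^3 u(x)^2 dx = ∫_0^3 (4*x^6 - 12*x^5 + 5*x^4 + 10*x^3 - 5*x^2 - 2*x + 1) dx. Term by term:
    ∫_0^3 4*x^6 dx = 8748/7;  ∫_0^3 -12*x^5 dx = -1458;  ∫_0^3 5*x^4 dx = 243;
    ∫_0^3 10*x^3 dx = 405/2;  ∫_0^3 -5*x^2 dx = -45;  ∫_0^3 -2*x dx = -9;
    ∫_0^3 1 dx = 3.
  Sum: 8748/7 − 1458 + 243 + 405/2 − 45 − 9 + 3 = 2607/14.
  ∫_0^3 u'(x)^2 dx = ∫_0^3 (36*x^4 - 72*x^3 + 24*x^2 + 12*x + 1) dx. Term by term:
    ∫_0^3 36*x^4 dx = 8748/5;  ∫_0^3 -72*x^3 dx = -1458;  ∫_0^3 24*x^2 dx = 216;
    ∫_0^3 12*x dx = 54;  ∫_0^3 1 dx = 3.
  Sum: 8748/5 − 1458 + 216 + 54 + 3 = 2823/5.
Adding: ||u||_{H^1}^2 = 2607/14 + 2823/5 = 52557/70.


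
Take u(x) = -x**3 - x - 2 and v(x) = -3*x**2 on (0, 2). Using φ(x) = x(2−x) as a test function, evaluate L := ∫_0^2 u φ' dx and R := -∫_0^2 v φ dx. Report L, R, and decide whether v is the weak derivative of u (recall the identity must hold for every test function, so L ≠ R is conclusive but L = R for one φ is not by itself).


LHS = 92/15, RHS = 24/5. No, v is not the weak derivative of u.

u(x) = -x**3 - x - 2, classical derivative u'(x) = -3*x**2 - 1.
φ(x) = x(2−x), so φ'(x) = 2 - 2*x.
Note φ(0) = φ(2) = 0, so the boundary term u·φ vanishes.
LHS = ∫_0^2 u(x) φ'(x) dx = ∫_0^2 (2*x^4 - 2*x^3 + 2*x^2 + 2*x - 4) dx. Term by term:
  ∫_0^2 2*x^4 dx = 64/5;  ∫_0^2 -2*x^3 dx = -8;  ∫_0^2 2*x^2 dx = 16/3;
  ∫_0^2 2*x dx = 4;  ∫_0^2 -4 dx = -8.
Sum: 64/5 − 8 + 16/3 + 4 − 8 = 92/15.
So LHS = 92/15.
∫_0^2 v(x) φ(x) dx = ∫_0^2 (3*x^4 - 6*x^3) dx. Term by term:
  ∫_0^2 3*x^4 dx = 96/5;  ∫_0^2 -6*x^3 dx = -24.
Sum: 96/5 − 24 = -24/5.
So RHS = -∫_0^2 v(x) φ(x) dx = 24/5.
LHS − RHS = 4/3 ≠ 0, so the identity fails.
(For a valid weak derivative the identity must hold for EVERY test function, in particular this one. The failure shows v is NOT the weak derivative of u.)
Correct weak derivative would be u'(x) = -3*x**2 - 1.


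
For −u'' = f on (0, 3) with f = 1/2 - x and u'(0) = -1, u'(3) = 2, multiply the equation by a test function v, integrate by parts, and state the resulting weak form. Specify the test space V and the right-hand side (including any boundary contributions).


V = H^1(0, 3) (v unrestricted at boundary; u is determined up to an additive constant); weak form: ∫_0^3 u'v' dx = ∫_0^3 (1/2 - x) v dx + 2·v(3) + v(0) for all v ∈ V.

Multiply both sides by a test function v and integrate from 0 to 3:
  ∫_0^3 −u''(x) v(x) dx = ∫_0^3 f(x) v(x) dx.
Integrate the LHS by parts once:
  ∫_0^3 −u'' v dx = −[u'(x) v(x)]_0^3 + ∫_0^3 u'(x) v'(x) dx.
Thus ∫_0^3 u'(x) v'(x) dx = ∫_0^3 f(x) v(x) dx + [u'(x) v(x)]_0^3.
Choose V so that boundary terms are either known or forced to vanish.
u has inhomogeneous Neumann u'(0) = -1, u'(3) = 2. [u' v]_0^3 = (2)·v(3) − (-1)·v(0) = 2·v(3) + v(0). Take V = H^1(0, 3); boundary term becomes part of RHS.
Weak formulation: find u (satisfying any essential BC) such that ∫_0^3 u'(x) v'(x) dx = ∫_0^3 f v dx + 2·v(3) + v(0) for all v ∈ V (Neumann data are natural BCs: they enter the RHS as boundary terms).
Substituting f(x) = 1/2 - x, the right-hand side is ∫_0^3 (1/2 - x) v dx + 2·v(3) + v(0).
Compatibility check (pure Neumann): taking v ≡ 1 ∈ V gives 0 = ∫_0^3 f dx + (2) − (-1), i.e. ∫_0^3 f dx must equal u'(0) − u'(3) = -3. Indeed ∫_0^3 (1/2 - x) dx = -3, so the data are compatible. The solution is then unique only up to an additive constant (fix it e.g. by requiring ∫_0^3 u dx = 0).


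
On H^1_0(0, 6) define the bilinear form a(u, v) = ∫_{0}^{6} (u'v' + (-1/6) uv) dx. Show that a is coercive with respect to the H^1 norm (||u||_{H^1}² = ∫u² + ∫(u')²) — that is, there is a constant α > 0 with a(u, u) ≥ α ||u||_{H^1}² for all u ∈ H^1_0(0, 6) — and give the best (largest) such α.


α = (-6 + π^2)/(π^2 + 36)

Coercivity of a(·,·) on H^1_0(0, 6) means a(u, u) ≥ α ||u||_{H^1}² for every u ∈ H^1_0.
The interval has length L = 6, and Poincaré/coercivity depend only on L. Here a(u, u) = ∫(u')² + (-1/6)·∫u².
Here c = -1/6 < 0 with |c| < (π/L)² = π^2/36, so coercivity still holds. The condition a(u,u) ≥ α||u||_{H^1}² reads (1−α)∫(u')² ≥ (α−c)∫u². Any admissible α is ≤ 1 (rapidly oscillating u have ∫u²/∫(u')² → 0), and α = 1 would force 0 ≥ (1−c)∫u², impossible since c < 1; so 1−α > 0. By the sharp Poincaré inequality on H^1_0 of an interval of length L, ∫(u')² ≥ (π/L)²∫u² with equality for the first sine mode sin(π(x−x₀)/L) (x₀ the left endpoint), so the inequality holds for all u iff (1−α)(π/L)² ≥ α − c, i.e. α ≤ ((π/L)² + c)/((π/L)² + 1) = (1 + c(L/π)²)/(1 + (L/π)²). (Direct route, valid since c ≤ 0: Poincaré gives c∫u² ≥ c(L/π)²∫(u')², so a(u,u) ≥ (1 + c(L/π)²)∫(u')², while ||u||_{H^1}² ≤ (1 + (L/π)²)∫(u')²; dividing yields the same α.) With (π/L)² = π^2/36 and c = -1/6, the largest admissible constant is α = ((π/L)² + c)/((π/L)² + 1).
Simplifying, α = (-6 + π^2)/(π^2 + 36).


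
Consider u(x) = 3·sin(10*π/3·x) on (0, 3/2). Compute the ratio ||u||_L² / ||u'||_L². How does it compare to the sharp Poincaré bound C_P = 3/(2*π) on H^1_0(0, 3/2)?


||u||_L² / ||u'||_L² = 3/(10*π) < C_P = 3/(2*π).

u(x) = 3·sin(10*π/3·x), so u'(x) = 10*π*cos(10*π*x/3).
Writing u(x) = A·sin(kπx/L) with A = 3 and k = 5, use ∫_0^L sin²(kπx/L) dx = L/2 and ∫_0^L cos²(kπx/L) dx = L/2.
u² = 9·sin²(10*π/3·x) and (u')² = 100*π^2·cos²(10*π/3·x), and each of sin², cos² integrates to L/2 = 3/4 over (0, 3/2).
∫_0^3/2 u² dx = 27/4, so ||u||_L² = 3*sqrt(3)/2.
∫_0^3/2 (u')² dx = 75*π^2, so ||u'||_L² = 5*sqrt(3)*π.
Ratio ||u||_L² / ||u'||_L² = 3/(10*π).
Sharp Poincaré constant on H^1_0(0, 3/2) is C_P = L/π = 3/(2*π), achieved by sin(2*π/3·x).
This is the k = 5 harmonic; the ratio L/(kπ) is strictly less than C_P = L/π, consistent with the sharp inequality ||u||_L² ≤ C_P ||u'||_L².


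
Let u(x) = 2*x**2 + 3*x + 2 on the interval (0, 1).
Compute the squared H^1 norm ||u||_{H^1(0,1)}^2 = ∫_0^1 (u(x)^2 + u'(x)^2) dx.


||u||_{H^1}^2 = 229/5

The H^1 norm (squared) on an interval (0, L) is
  ||u||_{H^1}^2 = ∫_0^L u(x)^2 dx + ∫_0^L u'(x)^2 dx.
Compute u'(x) = 4*x + 3.
Then u(x)^2 = 4*x**4 + 12*x**3 + 17*x**2 + 12*x + 4 and u'(x)^2 = 16*x**2 + 24*x + 9.
Integrate each monomial from 0 to 1 using ∫_0^1 c·x^n dx = c·1^(n+1)/(n+1):
  ∫_0^1 u(x)^2 dx = ∫_0^1 (4*x^4 + 12*x^3 + 17*x^2 + 12*x + 4) dx. Term by term:
    ∫_0^1 4*x^4 dx = 4/5;  ∫_0^1 12*x^3 dx = 3;  ∫_0^1 17*x^2 dx = 17/3;
    ∫_0^1 12*x dx = 6;  ∫_0^1 4 dx = 4.
  Sum: 4/5 + 3 + 17/3 + 6 + 4 = 292/15.
  ∫_0^1 u'(x)^2 dx = ∫_0^1 (16*x^2 + 24*x + 9) dx. Term by term:
    ∫_0^1 16*x^2 dx = 16/3;  ∫_0^1 24*x dx = 12;  ∫_0^1 9 dx = 9.
  Sum: 16/3 + 12 + 9 = 79/3.
Adding: ||u||_{H^1}^2 = 292/15 + 79/3 = 229/5.


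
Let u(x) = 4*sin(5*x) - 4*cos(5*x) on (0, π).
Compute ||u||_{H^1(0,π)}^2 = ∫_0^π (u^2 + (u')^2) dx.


||u||_{H^1(0,π)}^2 = 416*π

u'(x) = 20*sin(5*x) + 20*cos(5*x).
Expand u² and (u')² and integrate term by term on (0, π), using: for integers n ≥ 1, ∫_0^π sin²(nx) dx = ∫_0^π cos²(nx) dx = π/2; for n ≠ n', ∫_0^π sin(nx)sin(n'x) dx = ∫_0^π cos(nx)cos(n'x) dx = 0; and by product-to-sum, ∫_0^π sin(nx)cos(n'x) dx = ½∫_0^π [sin((n+n')x) + sin((n−n')x)] dx, which is 0 when n+n' is even and 2n/(n²−n'²) when n+n' is odd (it need not vanish on (0, π)).
  u² squared terms: (-4)²·∫cos(5x)² dx = 16·π/2 = 8*π;  (4)²·∫sin(5x)² dx = 16·π/2 = 8*π.
  u² cross terms: 2·(-4)·(4)·∫cos(5x)·sin(5x) dx = -32·(0) = 0.
  So ∫_0^π u² dx = 8*π + 8*π + 0 = 16*π.
  (u')² squared terms: (20)²·∫cos(5x)² dx = 400·π/2 = 200*π;  (20)²·∫sin(5x)² dx = 400·π/2 = 200*π.
  (u')² cross terms: 2·(20)·(20)·∫cos(5x)·sin(5x) dx = 800·(0) = 0.
  So ∫_0^π (u')² dx = 200*π + 200*π + 0 = 400*π.
||u||_{H^1}^2 = (16*π) + (400*π) = 416*π.


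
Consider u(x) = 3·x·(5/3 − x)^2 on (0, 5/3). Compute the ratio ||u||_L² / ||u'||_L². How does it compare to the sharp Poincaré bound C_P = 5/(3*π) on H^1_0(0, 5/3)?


||u||_L² / ||u'||_L² = 5*sqrt(14)/42 < C_P = 5/(3*π).

u(x) = 3·x·(5/3 − x)^2, so u'(x) = (x - 5/3)*(9*x - 5).
u(x) = 3·x·(5/3 − x)^2 vanishes at x = 0 and x = 5/3, so u ∈ H^1_0(0, 5/3). Differentiate via the product rule and integrate the resulting polynomials term by term.
  ∫_0^5/3 u² dx = ∫_0^5/3 (9*x^6 - 60*x^5 + 150*x^4 - 500*x^3/3 + 625*x^2/9) dx. Term by term:
    ∫_0^5/3 9*x^6 dx = 78125/1701;  ∫_0^5/3 -60*x^5 dx = -156250/729;  ∫_0^5/3 150*x^4 dx = 31250/81;
    ∫_0^5/3 -500*x^3/3 dx = -78125/243;  ∫_0^5/3 625*x^2/9 dx = 78125/729.
  Sum: 78125/1701 − 156250/729 + 31250/81 − 78125/243 + 78125/729 = 15625/5103.
  ∫_0^5/3 (u')² dx = ∫_0^5/3 (81*x^4 - 360*x^3 + 550*x^2 - 1000*x/3 + 625/9) dx. Term by term:
    ∫_0^5/3 81*x^4 dx = 625/3;  ∫_0^5/3 -360*x^3 dx = -6250/9;  ∫_0^5/3 550*x^2 dx = 68750/81;
    ∫_0^5/3 -1000*x/3 dx = -12500/27;  ∫_0^5/3 625/9 dx = 3125/27.
  Sum: 625/3 − 6250/9 + 68750/81 − 12500/27 + 3125/27 = 1250/81.
∫_0^5/3 u² dx = 15625/5103, so ||u||_L² = 125*sqrt(7)/189.
∫_0^5/3 (u')² dx = 1250/81, so ||u'||_L² = 25*sqrt(2)/9.
Ratio ||u||_L² / ||u'||_L² = 5*sqrt(14)/42.
Sharp Poincaré constant on H^1_0(0, 5/3) is C_P = L/π = 5/(3*π), achieved by sin(3*π/5·x).
A polynomial bump cannot attain the sharp Poincaré constant (only the first sine eigenfunction does), so the ratio is strictly less than C_P, consistent with ||u||_L² ≤ C_P ||u'||_L².


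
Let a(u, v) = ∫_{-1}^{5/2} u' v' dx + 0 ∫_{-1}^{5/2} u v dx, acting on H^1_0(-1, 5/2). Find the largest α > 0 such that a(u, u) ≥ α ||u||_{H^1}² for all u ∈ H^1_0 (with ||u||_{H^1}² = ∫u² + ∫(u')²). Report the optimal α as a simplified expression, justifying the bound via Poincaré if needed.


α = 4*π^2/(4*π^2 + 49)

Coercivity of a(·,·) on H^1_0(-1, 5/2) means a(u, u) ≥ α ||u||_{H^1}² for every u ∈ H^1_0.
The interval has length L = 7/2, and Poincaré/coercivity depend only on L. Here a(u, u) = ∫(u')² + (0)·∫u².
Here c = 0, so a(u,u) = ∫(u')² alone. The condition a(u,u) ≥ α||u||_{H^1}² reads (1−α)∫(u')² ≥ (α−c)∫u². Any admissible α is ≤ 1 (rapidly oscillating u have ∫u²/∫(u')² → 0), and α = 1 would force 0 ≥ (1−c)∫u², impossible since c < 1; so 1−α > 0. By the sharp Poincaré inequality on H^1_0 of an interval of length L, ∫(u')² ≥ (π/L)²∫u² with equality for the first sine mode sin(π(x−x₀)/L) (x₀ the left endpoint), so the inequality holds for all u iff (1−α)(π/L)² ≥ α − c, i.e. α ≤ ((π/L)² + c)/((π/L)² + 1) = (1 + c(L/π)²)/(1 + (L/π)²). (Direct route, valid since c ≤ 0: Poincaré gives c∫u² ≥ c(L/π)²∫(u')², so a(u,u) ≥ (1 + c(L/π)²)∫(u')², while ||u||_{H^1}² ≤ (1 + (L/π)²)∫(u')²; dividing yields the same α.) With (π/L)² = 4*π^2/49 and c = 0, the largest admissible constant is α = ((π/L)² + c)/((π/L)² + 1).
Simplifying, α = 4*π^2/(4*π^2 + 49).
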